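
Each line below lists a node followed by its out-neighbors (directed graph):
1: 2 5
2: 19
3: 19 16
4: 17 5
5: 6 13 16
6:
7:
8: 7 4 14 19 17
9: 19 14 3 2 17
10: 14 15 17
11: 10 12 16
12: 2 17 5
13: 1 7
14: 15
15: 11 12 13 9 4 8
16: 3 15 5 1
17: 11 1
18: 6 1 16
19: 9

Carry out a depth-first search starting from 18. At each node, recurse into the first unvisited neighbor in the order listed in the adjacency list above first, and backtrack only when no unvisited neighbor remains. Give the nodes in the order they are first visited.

Visit 18
18 → 6
18 → 1
1 → 2
2 → 19
19 → 9
9 → 14
14 → 15
15 → 11
11 → 10
10 → 17
11 → 12
12 → 5
5 → 13
13 → 7
5 → 16
16 → 3
15 → 4
15 → 8

18 6 1 2 19 9 14 15 11 10 17 12 5 13 7 16 3 4 8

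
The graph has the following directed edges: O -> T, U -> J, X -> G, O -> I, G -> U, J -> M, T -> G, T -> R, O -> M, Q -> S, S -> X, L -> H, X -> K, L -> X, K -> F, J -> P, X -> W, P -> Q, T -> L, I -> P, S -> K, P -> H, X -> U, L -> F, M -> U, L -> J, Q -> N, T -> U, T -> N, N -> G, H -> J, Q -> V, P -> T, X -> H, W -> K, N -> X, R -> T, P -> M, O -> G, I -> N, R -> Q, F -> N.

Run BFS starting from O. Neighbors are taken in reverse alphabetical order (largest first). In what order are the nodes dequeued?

O T M I G U R N L P J Q X H F V S W K

Visit O; enqueue T, M, I, G → queue [T, M, I, G]
Visit T; enqueue U, R, N, L → queue [M, I, G, U, R, N, L]
Visit M → queue [I, G, U, R, N, L]
Visit I; enqueue P → queue [G, U, R, N, L, P]
Visit G → queue [U, R, N, L, P]
Visit U; enqueue J → queue [R, N, L, P, J]
Visit R; enqueue Q → queue [N, L, P, J, Q]
Visit N; enqueue X → queue [L, P, J, Q, X]
Visit L; enqueue H, F → queue [P, J, Q, X, H, F]
Visit P → queue [J, Q, X, H, F]
Visit J → queue [Q, X, H, F]
Visit Q; enqueue V, S → queue [X, H, F, V, S]
Visit X; enqueue W, K → queue [H, F, V, S, W, K]
Visit H → queue [F, V, S, W, K]
Visit F → queue [V, S, W, K]
Visit V → queue [S, W, K]
Visit S → queue [W, K]
Visit W → queue [K]
Visit K → queue []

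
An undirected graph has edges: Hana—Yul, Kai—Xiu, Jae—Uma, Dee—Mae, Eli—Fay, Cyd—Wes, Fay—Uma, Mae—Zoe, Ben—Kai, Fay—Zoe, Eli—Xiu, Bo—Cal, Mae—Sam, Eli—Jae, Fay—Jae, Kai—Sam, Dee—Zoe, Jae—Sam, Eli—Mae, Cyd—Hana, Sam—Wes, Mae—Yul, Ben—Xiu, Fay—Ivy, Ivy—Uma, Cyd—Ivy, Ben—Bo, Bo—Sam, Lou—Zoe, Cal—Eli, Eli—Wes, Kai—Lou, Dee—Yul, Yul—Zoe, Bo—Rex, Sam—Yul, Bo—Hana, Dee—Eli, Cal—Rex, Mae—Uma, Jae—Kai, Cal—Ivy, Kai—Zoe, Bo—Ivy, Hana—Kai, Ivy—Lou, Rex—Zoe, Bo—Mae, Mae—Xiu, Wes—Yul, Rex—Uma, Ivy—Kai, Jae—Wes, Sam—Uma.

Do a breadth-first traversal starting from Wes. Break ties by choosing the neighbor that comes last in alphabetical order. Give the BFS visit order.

Wes -> Yul -> Sam -> Jae -> Eli -> Cyd -> Zoe -> Mae -> Hana -> Dee -> Uma -> Kai -> Bo -> Fay -> Xiu -> Cal -> Ivy -> Rex -> Lou -> Ben

Visit Wes; enqueue Yul, Sam, Jae, Eli, Cyd → queue [Yul, Sam, Jae, Eli, Cyd]
Visit Yul; enqueue Zoe, Mae, Hana, Dee → queue [Sam, Jae, Eli, Cyd, Zoe, Mae, Hana, Dee]
Visit Sam; enqueue Uma, Kai, Bo → queue [Jae, Eli, Cyd, Zoe, Mae, Hana, Dee, Uma, Kai, Bo]
Visit Jae; enqueue Fay → queue [Eli, Cyd, Zoe, Mae, Hana, Dee, Uma, Kai, Bo, Fay]
Visit Eli; enqueue Xiu, Cal → queue [Cyd, Zoe, Mae, Hana, Dee, Uma, Kai, Bo, Fay, Xiu, Cal]
Visit Cyd; enqueue Ivy → queue [Zoe, Mae, Hana, Dee, Uma, Kai, Bo, Fay, Xiu, Cal, Ivy]
Visit Zoe; enqueue Rex, Lou → queue [Mae, Hana, Dee, Uma, Kai, Bo, Fay, Xiu, Cal, Ivy, Rex, Lou]
Visit Mae → queue [Hana, Dee, Uma, Kai, Bo, Fay, Xiu, Cal, Ivy, Rex, Lou]
Visit Hana → queue [Dee, Uma, Kai, Bo, Fay, Xiu, Cal, Ivy, Rex, Lou]
Visit Dee → queue [Uma, Kai, Bo, Fay, Xiu, Cal, Ivy, Rex, Lou]
Visit Uma → queue [Kai, Bo, Fay, Xiu, Cal, Ivy, Rex, Lou]
Visit Kai; enqueue Ben → queue [Bo, Fay, Xiu, Cal, Ivy, Rex, Lou, Ben]
Visit Bo → queue [Fay, Xiu, Cal, Ivy, Rex, Lou, Ben]
Visit Fay → queue [Xiu, Cal, Ivy, Rex, Lou, Ben]
Visit Xiu → queue [Cal, Ivy, Rex, Lou, Ben]
Visit Cal → queue [Ivy, Rex, Lou, Ben]
Visit Ivy → queue [Rex, Lou, Ben]
Visit Rex → queue [Lou, Ben]
Visit Lou → queue [Ben]
Visit Ben → queue []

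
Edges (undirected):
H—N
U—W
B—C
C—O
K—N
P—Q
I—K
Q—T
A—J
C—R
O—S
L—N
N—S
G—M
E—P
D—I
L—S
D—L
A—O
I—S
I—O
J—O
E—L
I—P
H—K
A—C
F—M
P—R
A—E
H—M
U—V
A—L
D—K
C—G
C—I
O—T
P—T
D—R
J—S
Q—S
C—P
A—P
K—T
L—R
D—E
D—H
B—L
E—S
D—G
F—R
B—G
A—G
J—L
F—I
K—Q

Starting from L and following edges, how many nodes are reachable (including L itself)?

BFS from L visits: L, A, B, D, E, J, N, R, S, C, G, O, P, H, I, K, F, Q, M, T
Reachable nodes: 20 of 23 total.

20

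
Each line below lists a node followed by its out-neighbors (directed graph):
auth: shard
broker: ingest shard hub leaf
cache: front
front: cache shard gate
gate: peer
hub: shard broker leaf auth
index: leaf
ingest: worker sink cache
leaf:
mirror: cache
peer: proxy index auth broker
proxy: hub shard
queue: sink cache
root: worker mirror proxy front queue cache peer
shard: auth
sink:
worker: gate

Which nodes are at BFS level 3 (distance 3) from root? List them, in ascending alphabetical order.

ingest, leaf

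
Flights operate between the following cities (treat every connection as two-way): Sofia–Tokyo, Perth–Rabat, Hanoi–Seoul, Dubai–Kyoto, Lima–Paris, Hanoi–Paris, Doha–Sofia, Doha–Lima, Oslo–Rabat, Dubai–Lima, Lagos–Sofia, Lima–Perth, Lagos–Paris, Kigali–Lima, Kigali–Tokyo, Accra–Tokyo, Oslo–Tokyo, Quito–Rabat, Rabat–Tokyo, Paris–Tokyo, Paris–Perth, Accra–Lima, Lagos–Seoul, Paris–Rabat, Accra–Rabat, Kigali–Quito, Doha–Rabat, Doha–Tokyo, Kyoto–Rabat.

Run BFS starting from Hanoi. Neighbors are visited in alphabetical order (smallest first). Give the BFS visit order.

Visit Hanoi; enqueue Paris, Seoul → queue [Paris, Seoul]
Visit Paris; enqueue Lagos, Lima, Perth, Rabat, Tokyo → queue [Seoul, Lagos, Lima, Perth, Rabat, Tokyo]
Visit Seoul → queue [Lagos, Lima, Perth, Rabat, Tokyo]
Visit Lagos; enqueue Sofia → queue [Lima, Perth, Rabat, Tokyo, Sofia]
Visit Lima; enqueue Accra, Doha, Dubai, Kigali → queue [Perth, Rabat, Tokyo, Sofia, Accra, Doha, Dubai, Kigali]
Visit Perth → queue [Rabat, Tokyo, Sofia, Accra, Doha, Dubai, Kigali]
Visit Rabat; enqueue Kyoto, Oslo, Quito → queue [Tokyo, Sofia, Accra, Doha, Dubai, Kigali, Kyoto, Oslo, Quito]
Visit Tokyo → queue [Sofia, Accra, Doha, Dubai, Kigali, Kyoto, Oslo, Quito]
Visit Sofia → queue [Accra, Doha, Dubai, Kigali, Kyoto, Oslo, Quito]
Visit Accra → queue [Doha, Dubai, Kigali, Kyoto, Oslo, Quito]
Visit Doha → queue [Dubai, Kigali, Kyoto, Oslo, Quito]
Visit Dubai → queue [Kigali, Kyoto, Oslo, Quito]
Visit Kigali → queue [Kyoto, Oslo, Quito]
Visit Kyoto → queue [Oslo, Quito]
Visit Oslo → queue [Quito]
Visit Quito → queue []

Hanoi, Paris, Seoul, Lagos, Lima, Perth, Rabat, Tokyo, Sofia, Accra, Doha, Dubai, Kigali, Kyoto, Oslo, Quito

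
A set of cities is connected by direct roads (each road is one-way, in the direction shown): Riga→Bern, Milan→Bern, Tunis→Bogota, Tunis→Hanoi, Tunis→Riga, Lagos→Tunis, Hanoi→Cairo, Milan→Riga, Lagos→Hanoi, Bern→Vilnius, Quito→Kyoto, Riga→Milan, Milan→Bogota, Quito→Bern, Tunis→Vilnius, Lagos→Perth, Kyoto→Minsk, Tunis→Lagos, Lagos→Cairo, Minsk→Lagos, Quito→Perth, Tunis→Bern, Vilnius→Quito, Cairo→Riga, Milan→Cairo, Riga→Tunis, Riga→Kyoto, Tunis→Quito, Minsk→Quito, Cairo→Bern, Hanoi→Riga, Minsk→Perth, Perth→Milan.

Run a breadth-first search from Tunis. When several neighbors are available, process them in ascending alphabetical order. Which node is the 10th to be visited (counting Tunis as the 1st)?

Perth

Visit Tunis; enqueue Bern, Bogota, Hanoi, Lagos, Quito, Riga, Vilnius → queue [Bern, Bogota, Hanoi, Lagos, Quito, Riga, Vilnius]
Visit Bern → queue [Bogota, Hanoi, Lagos, Quito, Riga, Vilnius]
Visit Bogota → queue [Hanoi, Lagos, Quito, Riga, Vilnius]
Visit Hanoi; enqueue Cairo → queue [Lagos, Quito, Riga, Vilnius, Cairo]
Visit Lagos; enqueue Perth → queue [Quito, Riga, Vilnius, Cairo, Perth]
Visit Quito; enqueue Kyoto → queue [Riga, Vilnius, Cairo, Perth, Kyoto]
Visit Riga; enqueue Milan → queue [Vilnius, Cairo, Perth, Kyoto, Milan]
Visit Vilnius → queue [Cairo, Perth, Kyoto, Milan]
Visit Cairo → queue [Perth, Kyoto, Milan]
Visit Perth → queue [Kyoto, Milan]
Visit Kyoto; enqueue Minsk → queue [Milan, Minsk]
Visit Milan → queue [Minsk]
Visit Minsk → queue []

Visit order: Tunis, Bern, Bogota, Hanoi, Lagos, Quito, Riga, Vilnius, Cairo, Perth, Kyoto, Milan, Minsk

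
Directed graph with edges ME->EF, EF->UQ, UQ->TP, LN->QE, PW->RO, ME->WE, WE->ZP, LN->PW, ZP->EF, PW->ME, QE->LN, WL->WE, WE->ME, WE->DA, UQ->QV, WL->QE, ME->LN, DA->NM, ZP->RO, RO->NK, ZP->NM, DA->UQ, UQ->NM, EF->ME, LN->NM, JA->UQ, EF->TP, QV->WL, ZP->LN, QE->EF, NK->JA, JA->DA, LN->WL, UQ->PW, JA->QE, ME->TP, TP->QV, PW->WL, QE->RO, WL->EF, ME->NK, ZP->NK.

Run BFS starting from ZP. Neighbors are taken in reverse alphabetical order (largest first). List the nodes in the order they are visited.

ZP, RO, NM, NK, LN, EF, JA, WL, QE, PW, UQ, TP, ME, DA, WE, QV

Visit ZP; enqueue RO, NM, NK, LN, EF → queue [RO, NM, NK, LN, EF]
Visit RO → queue [NM, NK, LN, EF]
Visit NM → queue [NK, LN, EF]
Visit NK; enqueue JA → queue [LN, EF, JA]
Visit LN; enqueue WL, QE, PW → queue [EF, JA, WL, QE, PW]
Visit EF; enqueue UQ, TP, ME → queue [JA, WL, QE, PW, UQ, TP, ME]
Visit JA; enqueue DA → queue [WL, QE, PW, UQ, TP, ME, DA]
Visit WL; enqueue WE → queue [QE, PW, UQ, TP, ME, DA, WE]
Visit QE → queue [PW, UQ, TP, ME, DA, WE]
Visit PW → queue [UQ, TP, ME, DA, WE]
Visit UQ; enqueue QV → queue [TP, ME, DA, WE, QV]
Visit TP → queue [ME, DA, WE, QV]
Visit ME → queue [DA, WE, QV]
Visit DA → queue [WE, QV]
Visit WE → queue [QV]
Visit QV → queue []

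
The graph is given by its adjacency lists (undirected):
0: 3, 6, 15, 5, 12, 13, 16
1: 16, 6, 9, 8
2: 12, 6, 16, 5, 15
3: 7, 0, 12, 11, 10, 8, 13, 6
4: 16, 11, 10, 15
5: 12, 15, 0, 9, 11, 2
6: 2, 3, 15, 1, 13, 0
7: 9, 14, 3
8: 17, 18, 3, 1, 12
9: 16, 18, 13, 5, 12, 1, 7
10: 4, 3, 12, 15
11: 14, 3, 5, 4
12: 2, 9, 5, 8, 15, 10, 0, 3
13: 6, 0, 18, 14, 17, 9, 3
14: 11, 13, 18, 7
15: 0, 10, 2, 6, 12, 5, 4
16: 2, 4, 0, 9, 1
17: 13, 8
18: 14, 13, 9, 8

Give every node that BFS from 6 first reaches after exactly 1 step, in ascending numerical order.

0, 1, 2, 3, 13, 15

Level 0: 6
Level 1: 0, 1, 2, 3, 13, 15
Level 2: 4, 5, 7, 8, 9, 10, 11, 12, 14, 16, 17, 18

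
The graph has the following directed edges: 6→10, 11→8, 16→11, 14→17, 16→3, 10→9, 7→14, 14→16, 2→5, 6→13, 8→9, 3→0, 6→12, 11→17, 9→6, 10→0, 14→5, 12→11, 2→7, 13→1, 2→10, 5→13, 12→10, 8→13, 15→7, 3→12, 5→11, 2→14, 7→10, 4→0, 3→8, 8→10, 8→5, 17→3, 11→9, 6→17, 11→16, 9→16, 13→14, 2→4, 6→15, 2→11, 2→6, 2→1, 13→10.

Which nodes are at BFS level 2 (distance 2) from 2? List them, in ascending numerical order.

0, 8, 9, 12, 13, 15, 16, 17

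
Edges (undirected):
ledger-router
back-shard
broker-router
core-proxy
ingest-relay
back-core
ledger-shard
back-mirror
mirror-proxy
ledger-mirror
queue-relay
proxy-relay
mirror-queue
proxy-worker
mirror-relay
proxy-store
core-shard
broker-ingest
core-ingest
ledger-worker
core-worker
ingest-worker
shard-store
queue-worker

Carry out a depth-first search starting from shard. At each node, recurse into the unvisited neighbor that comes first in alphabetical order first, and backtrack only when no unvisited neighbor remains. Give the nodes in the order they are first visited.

shard -> back -> core -> ingest -> broker -> router -> ledger -> mirror -> proxy -> relay -> queue -> worker -> store

Visit shard
shard → back
back → core
core → ingest
ingest → broker
broker → router
router → ledger
ledger → mirror
mirror → proxy
proxy → relay
relay → queue
queue → worker
proxy → store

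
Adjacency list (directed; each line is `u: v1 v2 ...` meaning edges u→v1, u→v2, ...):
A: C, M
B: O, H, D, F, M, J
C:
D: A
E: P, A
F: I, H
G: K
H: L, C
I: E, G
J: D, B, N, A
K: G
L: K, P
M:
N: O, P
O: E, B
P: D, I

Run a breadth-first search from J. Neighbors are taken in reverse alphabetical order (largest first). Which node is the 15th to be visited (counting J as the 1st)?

G

Visit J; enqueue N, D, B, A → queue [N, D, B, A]
Visit N; enqueue P, O → queue [D, B, A, P, O]
Visit D → queue [B, A, P, O]
Visit B; enqueue M, H, F → queue [A, P, O, M, H, F]
Visit A; enqueue C → queue [P, O, M, H, F, C]
Visit P; enqueue I → queue [O, M, H, F, C, I]
Visit O; enqueue E → queue [M, H, F, C, I, E]
Visit M → queue [H, F, C, I, E]
Visit H; enqueue L → queue [F, C, I, E, L]
Visit F → queue [C, I, E, L]
Visit C → queue [I, E, L]
Visit I; enqueue G → queue [E, L, G]
Visit E → queue [L, G]
Visit L; enqueue K → queue [G, K]
Visit G → queue [K]
Visit K → queue []

Visit order: J, N, D, B, A, P, O, M, H, F, C, I, E, L, G, K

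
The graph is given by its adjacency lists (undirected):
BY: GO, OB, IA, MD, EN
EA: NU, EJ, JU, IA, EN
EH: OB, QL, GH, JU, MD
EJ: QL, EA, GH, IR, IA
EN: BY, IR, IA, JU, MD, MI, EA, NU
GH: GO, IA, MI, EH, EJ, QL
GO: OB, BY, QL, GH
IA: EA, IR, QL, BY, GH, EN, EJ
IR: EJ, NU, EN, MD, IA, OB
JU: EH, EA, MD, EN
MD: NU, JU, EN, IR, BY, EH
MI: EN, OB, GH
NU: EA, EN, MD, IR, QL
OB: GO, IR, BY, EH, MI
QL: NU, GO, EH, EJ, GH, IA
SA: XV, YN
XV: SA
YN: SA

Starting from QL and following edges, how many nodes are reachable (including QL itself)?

15

BFS from QL visits: QL, NU, GO, EH, EJ, GH, IA, EA, EN, MD, IR, OB, BY, JU, MI
Reachable nodes: 15 of 18 total.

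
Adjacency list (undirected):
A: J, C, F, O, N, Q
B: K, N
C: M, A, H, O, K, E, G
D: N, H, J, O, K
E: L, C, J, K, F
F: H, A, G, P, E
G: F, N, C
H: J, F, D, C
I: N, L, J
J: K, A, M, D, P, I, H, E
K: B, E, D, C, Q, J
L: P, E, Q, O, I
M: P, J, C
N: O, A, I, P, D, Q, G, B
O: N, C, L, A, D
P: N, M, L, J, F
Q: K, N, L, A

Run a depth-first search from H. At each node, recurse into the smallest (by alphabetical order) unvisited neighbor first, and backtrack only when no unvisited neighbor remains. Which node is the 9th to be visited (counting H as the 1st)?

Visit H
H → C
C → A
A → F
F → E
E → J
J → D
D → K
K → B
B → N
N → G
N → I
I → L
L → O
L → P
P → M
L → Q

Visit order: H, C, A, F, E, J, D, K, B, N, G, I, L, O, P, M, Q

B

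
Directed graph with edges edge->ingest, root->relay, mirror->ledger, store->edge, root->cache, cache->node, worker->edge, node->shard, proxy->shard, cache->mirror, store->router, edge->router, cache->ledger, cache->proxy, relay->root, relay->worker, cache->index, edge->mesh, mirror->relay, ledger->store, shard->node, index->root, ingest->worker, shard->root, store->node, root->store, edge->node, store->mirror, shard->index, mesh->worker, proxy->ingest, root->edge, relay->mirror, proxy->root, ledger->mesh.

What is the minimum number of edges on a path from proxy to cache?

Level 0: proxy
Level 1: ingest, root, shard
Level 2: cache, edge, index, node, relay, store, worker
Level 3: ledger, mesh, mirror, router
cache first appears at level 2.

2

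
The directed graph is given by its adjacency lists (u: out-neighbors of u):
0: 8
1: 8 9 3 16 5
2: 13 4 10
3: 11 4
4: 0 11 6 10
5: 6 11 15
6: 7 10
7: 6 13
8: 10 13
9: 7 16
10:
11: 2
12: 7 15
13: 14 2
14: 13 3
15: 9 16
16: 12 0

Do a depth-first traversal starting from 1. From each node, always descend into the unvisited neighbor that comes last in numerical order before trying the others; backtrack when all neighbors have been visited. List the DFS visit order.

Visit 1
1 → 16
16 → 12
12 → 15
15 → 9
9 → 7
7 → 13
13 → 14
14 → 3
3 → 11
11 → 2
2 → 10
2 → 4
4 → 6
4 → 0
0 → 8
1 → 5

1, 16, 12, 15, 9, 7, 13, 14, 3, 11, 2, 10, 4, 6, 0, 8, 5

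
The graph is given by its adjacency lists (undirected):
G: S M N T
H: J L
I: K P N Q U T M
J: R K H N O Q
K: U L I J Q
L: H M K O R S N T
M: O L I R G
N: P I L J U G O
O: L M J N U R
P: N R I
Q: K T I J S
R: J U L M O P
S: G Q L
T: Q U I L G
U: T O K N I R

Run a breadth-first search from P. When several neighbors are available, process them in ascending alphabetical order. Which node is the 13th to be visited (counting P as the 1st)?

O

Visit P; enqueue I, N, R → queue [I, N, R]
Visit I; enqueue K, M, Q, T, U → queue [N, R, K, M, Q, T, U]
Visit N; enqueue G, J, L, O → queue [R, K, M, Q, T, U, G, J, L, O]
Visit R → queue [K, M, Q, T, U, G, J, L, O]
Visit K → queue [M, Q, T, U, G, J, L, O]
Visit M → queue [Q, T, U, G, J, L, O]
Visit Q; enqueue S → queue [T, U, G, J, L, O, S]
Visit T → queue [U, G, J, L, O, S]
Visit U → queue [G, J, L, O, S]
Visit G → queue [J, L, O, S]
Visit J; enqueue H → queue [L, O, S, H]
Visit L → queue [O, S, H]
Visit O → queue [S, H]
Visit S → queue [H]
Visit H → queue []

Visit order: P, I, N, R, K, M, Q, T, U, G, J, L, O, S, H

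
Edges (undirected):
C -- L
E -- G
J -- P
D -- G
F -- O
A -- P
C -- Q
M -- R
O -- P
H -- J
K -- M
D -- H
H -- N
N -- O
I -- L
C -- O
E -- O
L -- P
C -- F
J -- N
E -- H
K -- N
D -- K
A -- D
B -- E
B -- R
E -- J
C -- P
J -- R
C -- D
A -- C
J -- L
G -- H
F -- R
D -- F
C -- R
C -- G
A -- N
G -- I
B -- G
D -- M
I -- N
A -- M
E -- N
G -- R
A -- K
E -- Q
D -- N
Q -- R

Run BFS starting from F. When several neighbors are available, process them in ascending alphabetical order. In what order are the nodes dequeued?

F, C, D, O, R, A, G, L, P, Q, H, K, M, N, E, B, J, I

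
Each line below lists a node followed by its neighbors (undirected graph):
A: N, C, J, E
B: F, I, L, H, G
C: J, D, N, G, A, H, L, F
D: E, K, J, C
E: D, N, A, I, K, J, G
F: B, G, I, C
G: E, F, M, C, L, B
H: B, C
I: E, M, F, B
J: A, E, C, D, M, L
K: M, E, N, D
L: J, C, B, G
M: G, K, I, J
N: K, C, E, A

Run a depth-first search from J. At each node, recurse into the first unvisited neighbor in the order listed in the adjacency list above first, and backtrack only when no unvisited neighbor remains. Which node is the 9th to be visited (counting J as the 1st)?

C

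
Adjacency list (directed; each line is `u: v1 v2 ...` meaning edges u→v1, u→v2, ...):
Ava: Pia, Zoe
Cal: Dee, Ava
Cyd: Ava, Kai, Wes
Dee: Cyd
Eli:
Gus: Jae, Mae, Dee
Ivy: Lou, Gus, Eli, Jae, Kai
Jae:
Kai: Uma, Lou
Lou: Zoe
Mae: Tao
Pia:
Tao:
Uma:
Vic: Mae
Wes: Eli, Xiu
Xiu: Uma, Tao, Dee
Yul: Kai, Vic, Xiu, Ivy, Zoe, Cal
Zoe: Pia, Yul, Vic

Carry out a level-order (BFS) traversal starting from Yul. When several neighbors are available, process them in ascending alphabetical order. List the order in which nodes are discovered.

Visit Yul; enqueue Cal, Ivy, Kai, Vic, Xiu, Zoe → queue [Cal, Ivy, Kai, Vic, Xiu, Zoe]
Visit Cal; enqueue Ava, Dee → queue [Ivy, Kai, Vic, Xiu, Zoe, Ava, Dee]
Visit Ivy; enqueue Eli, Gus, Jae, Lou → queue [Kai, Vic, Xiu, Zoe, Ava, Dee, Eli, Gus, Jae, Lou]
Visit Kai; enqueue Uma → queue [Vic, Xiu, Zoe, Ava, Dee, Eli, Gus, Jae, Lou, Uma]
Visit Vic; enqueue Mae → queue [Xiu, Zoe, Ava, Dee, Eli, Gus, Jae, Lou, Uma, Mae]
Visit Xiu; enqueue Tao → queue [Zoe, Ava, Dee, Eli, Gus, Jae, Lou, Uma, Mae, Tao]
Visit Zoe; enqueue Pia → queue [Ava, Dee, Eli, Gus, Jae, Lou, Uma, Mae, Tao, Pia]
Visit Ava → queue [Dee, Eli, Gus, Jae, Lou, Uma, Mae, Tao, Pia]
Visit Dee; enqueue Cyd → queue [Eli, Gus, Jae, Lou, Uma, Mae, Tao, Pia, Cyd]
Visit Eli → queue [Gus, Jae, Lou, Uma, Mae, Tao, Pia, Cyd]
Visit Gus → queue [Jae, Lou, Uma, Mae, Tao, Pia, Cyd]
Visit Jae → queue [Lou, Uma, Mae, Tao, Pia, Cyd]
Visit Lou → queue [Uma, Mae, Tao, Pia, Cyd]
Visit Uma → queue [Mae, Tao, Pia, Cyd]
Visit Mae → queue [Tao, Pia, Cyd]
Visit Tao → queue [Pia, Cyd]
Visit Pia → queue [Cyd]
Visit Cyd; enqueue Wes → queue [Wes]
Visit Wes → queue []

Yul, Cal, Ivy, Kai, Vic, Xiu, Zoe, Ava, Dee, Eli, Gus, Jae, Lou, Uma, Mae, Tao, Pia, Cyd, Wes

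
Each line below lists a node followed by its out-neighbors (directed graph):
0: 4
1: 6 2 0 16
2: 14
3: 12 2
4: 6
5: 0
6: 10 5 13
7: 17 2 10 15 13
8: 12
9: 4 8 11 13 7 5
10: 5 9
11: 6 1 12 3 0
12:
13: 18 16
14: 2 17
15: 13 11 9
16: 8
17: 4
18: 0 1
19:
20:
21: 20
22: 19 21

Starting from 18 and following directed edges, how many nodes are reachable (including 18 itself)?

19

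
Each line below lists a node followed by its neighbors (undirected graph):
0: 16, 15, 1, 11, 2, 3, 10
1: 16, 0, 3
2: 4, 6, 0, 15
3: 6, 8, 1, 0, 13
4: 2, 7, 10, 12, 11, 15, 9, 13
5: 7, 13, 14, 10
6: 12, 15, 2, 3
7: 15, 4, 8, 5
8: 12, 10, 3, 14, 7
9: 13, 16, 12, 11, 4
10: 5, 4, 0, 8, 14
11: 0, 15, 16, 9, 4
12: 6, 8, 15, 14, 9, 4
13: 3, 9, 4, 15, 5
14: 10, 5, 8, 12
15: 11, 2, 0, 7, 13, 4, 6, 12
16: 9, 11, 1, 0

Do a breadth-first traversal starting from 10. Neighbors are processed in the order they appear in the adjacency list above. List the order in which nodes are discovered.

Visit 10; enqueue 5, 4, 0, 8, 14 → queue [5, 4, 0, 8, 14]
Visit 5; enqueue 7, 13 → queue [4, 0, 8, 14, 7, 13]
Visit 4; enqueue 2, 12, 11, 15, 9 → queue [0, 8, 14, 7, 13, 2, 12, 11, 15, 9]
Visit 0; enqueue 16, 1, 3 → queue [8, 14, 7, 13, 2, 12, 11, 15, 9, 16, 1, 3]
Visit 8 → queue [14, 7, 13, 2, 12, 11, 15, 9, 16, 1, 3]
Visit 14 → queue [7, 13, 2, 12, 11, 15, 9, 16, 1, 3]
Visit 7 → queue [13, 2, 12, 11, 15, 9, 16, 1, 3]
Visit 13 → queue [2, 12, 11, 15, 9, 16, 1, 3]
Visit 2; enqueue 6 → queue [12, 11, 15, 9, 16, 1, 3, 6]
Visit 12 → queue [11, 15, 9, 16, 1, 3, 6]
Visit 11 → queue [15, 9, 16, 1, 3, 6]
Visit 15 → queue [9, 16, 1, 3, 6]
Visit 9 → queue [16, 1, 3, 6]
Visit 16 → queue [1, 3, 6]
Visit 1 → queue [3, 6]
Visit 3 → queue [6]
Visit 6 → queue []

10, 5, 4, 0, 8, 14, 7, 13, 2, 12, 11, 15, 9, 16, 1, 3, 6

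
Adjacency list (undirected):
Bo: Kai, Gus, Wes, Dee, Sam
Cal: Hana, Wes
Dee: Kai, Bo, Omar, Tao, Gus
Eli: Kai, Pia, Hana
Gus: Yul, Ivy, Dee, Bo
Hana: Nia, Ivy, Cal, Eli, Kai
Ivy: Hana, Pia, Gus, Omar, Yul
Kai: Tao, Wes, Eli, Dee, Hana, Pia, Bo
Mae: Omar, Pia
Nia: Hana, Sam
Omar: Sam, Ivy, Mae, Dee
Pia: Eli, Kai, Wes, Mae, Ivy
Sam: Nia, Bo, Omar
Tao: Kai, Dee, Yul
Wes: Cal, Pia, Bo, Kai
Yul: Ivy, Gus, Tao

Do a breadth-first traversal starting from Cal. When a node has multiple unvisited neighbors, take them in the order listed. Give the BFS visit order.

Visit Cal; enqueue Hana, Wes → queue [Hana, Wes]
Visit Hana; enqueue Nia, Ivy, Eli, Kai → queue [Wes, Nia, Ivy, Eli, Kai]
Visit Wes; enqueue Pia, Bo → queue [Nia, Ivy, Eli, Kai, Pia, Bo]
Visit Nia; enqueue Sam → queue [Ivy, Eli, Kai, Pia, Bo, Sam]
Visit Ivy; enqueue Gus, Omar, Yul → queue [Eli, Kai, Pia, Bo, Sam, Gus, Omar, Yul]
Visit Eli → queue [Kai, Pia, Bo, Sam, Gus, Omar, Yul]
Visit Kai; enqueue Tao, Dee → queue [Pia, Bo, Sam, Gus, Omar, Yul, Tao, Dee]
Visit Pia; enqueue Mae → queue [Bo, Sam, Gus, Omar, Yul, Tao, Dee, Mae]
Visit Bo → queue [Sam, Gus, Omar, Yul, Tao, Dee, Mae]
Visit Sam → queue [Gus, Omar, Yul, Tao, Dee, Mae]
Visit Gus → queue [Omar, Yul, Tao, Dee, Mae]
Visit Omar → queue [Yul, Tao, Dee, Mae]
Visit Yul → queue [Tao, Dee, Mae]
Visit Tao → queue [Dee, Mae]
Visit Dee → queue [Mae]
Visit Mae → queue []

Cal, Hana, Wes, Nia, Ivy, Eli, Kai, Pia, Bo, Sam, Gus, Omar, Yul, Tao, Dee, Mae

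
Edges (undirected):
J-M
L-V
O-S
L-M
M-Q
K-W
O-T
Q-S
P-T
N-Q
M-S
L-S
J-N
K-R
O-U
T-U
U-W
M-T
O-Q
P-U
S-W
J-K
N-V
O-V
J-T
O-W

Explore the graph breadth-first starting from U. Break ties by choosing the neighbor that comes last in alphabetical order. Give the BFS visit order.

Visit U; enqueue W, T, P, O → queue [W, T, P, O]
Visit W; enqueue S, K → queue [T, P, O, S, K]
Visit T; enqueue M, J → queue [P, O, S, K, M, J]
Visit P → queue [O, S, K, M, J]
Visit O; enqueue V, Q → queue [S, K, M, J, V, Q]
Visit S; enqueue L → queue [K, M, J, V, Q, L]
Visit K; enqueue R → queue [M, J, V, Q, L, R]
Visit M → queue [J, V, Q, L, R]
Visit J; enqueue N → queue [V, Q, L, R, N]
Visit V → queue [Q, L, R, N]
Visit Q → queue [L, R, N]
Visit L → queue [R, N]
Visit R → queue [N]
Visit N → queue []

U W T P O S K M J V Q L R N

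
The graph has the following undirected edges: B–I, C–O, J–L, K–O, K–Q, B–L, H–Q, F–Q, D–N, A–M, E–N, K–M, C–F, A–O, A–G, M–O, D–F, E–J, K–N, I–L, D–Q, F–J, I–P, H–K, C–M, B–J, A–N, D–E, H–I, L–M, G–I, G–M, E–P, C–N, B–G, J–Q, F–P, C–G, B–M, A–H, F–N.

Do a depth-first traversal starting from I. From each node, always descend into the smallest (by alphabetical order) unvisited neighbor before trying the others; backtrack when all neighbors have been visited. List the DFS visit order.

I B G A H K M C F D E J L Q N P O

Visit I
I → B
B → G
G → A
A → H
H → K
K → M
M → C
C → F
F → D
D → E
E → J
J → L
J → Q
E → N
E → P
C → O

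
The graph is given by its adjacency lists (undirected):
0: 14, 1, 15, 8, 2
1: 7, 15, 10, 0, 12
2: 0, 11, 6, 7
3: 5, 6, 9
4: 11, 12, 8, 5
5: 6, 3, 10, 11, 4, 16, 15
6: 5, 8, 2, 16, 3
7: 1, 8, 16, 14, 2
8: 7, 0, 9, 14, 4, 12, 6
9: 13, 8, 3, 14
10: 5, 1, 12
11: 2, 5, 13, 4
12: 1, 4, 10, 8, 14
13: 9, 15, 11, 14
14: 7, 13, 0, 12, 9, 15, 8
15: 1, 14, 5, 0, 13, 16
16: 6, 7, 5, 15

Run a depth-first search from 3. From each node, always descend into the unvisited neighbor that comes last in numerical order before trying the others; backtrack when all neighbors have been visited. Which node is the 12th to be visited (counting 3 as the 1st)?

13

Visit 3
3 → 9
9 → 14
14 → 15
15 → 16
16 → 7
7 → 8
8 → 12
12 → 10
10 → 5
5 → 11
11 → 13
11 → 4
11 → 2
2 → 6
2 → 0
0 → 1

Visit order: 3, 9, 14, 15, 16, 7, 8, 12, 10, 5, 11, 13, 4, 2, 6, 0, 1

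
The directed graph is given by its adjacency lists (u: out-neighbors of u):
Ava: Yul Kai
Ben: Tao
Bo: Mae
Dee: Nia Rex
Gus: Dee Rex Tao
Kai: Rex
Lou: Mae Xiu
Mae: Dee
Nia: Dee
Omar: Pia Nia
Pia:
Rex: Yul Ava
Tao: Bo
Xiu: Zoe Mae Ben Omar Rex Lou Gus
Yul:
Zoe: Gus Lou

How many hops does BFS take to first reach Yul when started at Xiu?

2

Level 0: Xiu
Level 1: Ben, Gus, Lou, Mae, Omar, Rex, Zoe
Level 2: Ava, Dee, Nia, Pia, Tao, Yul
Level 3: Bo, Kai
Yul first appears at level 2.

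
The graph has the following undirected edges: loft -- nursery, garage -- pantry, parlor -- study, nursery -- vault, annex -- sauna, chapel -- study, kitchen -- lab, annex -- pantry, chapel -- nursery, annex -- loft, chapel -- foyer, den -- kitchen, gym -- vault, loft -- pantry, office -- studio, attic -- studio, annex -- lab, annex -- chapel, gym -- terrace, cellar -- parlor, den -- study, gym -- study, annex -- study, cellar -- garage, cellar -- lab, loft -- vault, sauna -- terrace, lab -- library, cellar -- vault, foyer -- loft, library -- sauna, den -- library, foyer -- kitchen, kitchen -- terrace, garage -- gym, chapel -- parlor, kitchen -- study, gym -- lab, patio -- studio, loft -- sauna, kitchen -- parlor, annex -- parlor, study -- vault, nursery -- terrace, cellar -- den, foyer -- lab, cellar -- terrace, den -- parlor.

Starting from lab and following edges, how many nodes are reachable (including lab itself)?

BFS from lab visits: lab, annex, cellar, foyer, gym, kitchen, library, chapel, loft, pantry, parlor, sauna, study, den, garage, terrace, vault, nursery
Reachable nodes: 18 of 22 total.

18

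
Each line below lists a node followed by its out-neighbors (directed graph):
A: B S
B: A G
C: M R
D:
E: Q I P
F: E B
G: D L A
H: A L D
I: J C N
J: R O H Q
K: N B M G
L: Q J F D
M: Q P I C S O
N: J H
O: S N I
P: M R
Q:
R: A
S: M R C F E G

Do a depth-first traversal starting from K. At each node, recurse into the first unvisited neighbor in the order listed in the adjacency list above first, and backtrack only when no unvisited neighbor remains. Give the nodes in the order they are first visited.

K N J R A B G D L Q F E I C M P S O H

Visit K
K → N
N → J
J → R
R → A
A → B
B → G
G → D
G → L
L → Q
L → F
F → E
E → I
I → C
C → M
M → P
M → S
M → O
J → H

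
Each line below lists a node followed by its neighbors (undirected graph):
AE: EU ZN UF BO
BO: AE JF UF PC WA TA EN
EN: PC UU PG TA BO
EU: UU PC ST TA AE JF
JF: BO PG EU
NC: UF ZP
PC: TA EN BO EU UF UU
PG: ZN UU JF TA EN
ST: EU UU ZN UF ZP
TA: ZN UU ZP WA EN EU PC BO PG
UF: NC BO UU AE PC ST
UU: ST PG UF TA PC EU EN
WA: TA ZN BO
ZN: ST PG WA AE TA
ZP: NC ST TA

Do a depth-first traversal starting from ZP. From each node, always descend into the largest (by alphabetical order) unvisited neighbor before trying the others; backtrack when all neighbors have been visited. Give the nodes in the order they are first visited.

Visit ZP
ZP → TA
TA → ZN
ZN → WA
WA → BO
BO → UF
UF → UU
UU → ST
ST → EU
EU → PC
PC → EN
EN → PG
PG → JF
EU → AE
UF → NC

ZP, TA, ZN, WA, BO, UF, UU, ST, EU, PC, EN, PG, JF, AE, NC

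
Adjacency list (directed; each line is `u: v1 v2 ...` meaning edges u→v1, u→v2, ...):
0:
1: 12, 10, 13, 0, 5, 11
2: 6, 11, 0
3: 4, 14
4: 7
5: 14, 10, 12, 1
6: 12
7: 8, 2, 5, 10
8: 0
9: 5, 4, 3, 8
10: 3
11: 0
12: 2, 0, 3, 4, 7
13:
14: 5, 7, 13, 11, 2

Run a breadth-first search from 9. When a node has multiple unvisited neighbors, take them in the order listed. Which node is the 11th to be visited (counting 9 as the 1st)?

0

Visit 9; enqueue 5, 4, 3, 8 → queue [5, 4, 3, 8]
Visit 5; enqueue 14, 10, 12, 1 → queue [4, 3, 8, 14, 10, 12, 1]
Visit 4; enqueue 7 → queue [3, 8, 14, 10, 12, 1, 7]
Visit 3 → queue [8, 14, 10, 12, 1, 7]
Visit 8; enqueue 0 → queue [14, 10, 12, 1, 7, 0]
Visit 14; enqueue 13, 11, 2 → queue [10, 12, 1, 7, 0, 13, 11, 2]
Visit 10 → queue [12, 1, 7, 0, 13, 11, 2]
Visit 12 → queue [1, 7, 0, 13, 11, 2]
Visit 1 → queue [7, 0, 13, 11, 2]
Visit 7 → queue [0, 13, 11, 2]
Visit 0 → queue [13, 11, 2]
Visit 13 → queue [11, 2]
Visit 11 → queue [2]
Visit 2; enqueue 6 → queue [6]
Visit 6 → queue []

Visit order: 9, 5, 4, 3, 8, 14, 10, 12, 1, 7, 0, 13, 11, 2, 6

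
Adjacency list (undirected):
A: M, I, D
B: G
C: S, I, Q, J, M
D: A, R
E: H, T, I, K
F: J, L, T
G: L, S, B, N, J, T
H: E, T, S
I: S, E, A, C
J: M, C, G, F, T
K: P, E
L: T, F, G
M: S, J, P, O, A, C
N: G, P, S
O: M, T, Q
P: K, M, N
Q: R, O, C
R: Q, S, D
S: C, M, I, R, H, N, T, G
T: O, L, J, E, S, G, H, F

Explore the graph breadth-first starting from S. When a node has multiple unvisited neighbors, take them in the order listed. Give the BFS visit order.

S -> C -> M -> I -> R -> H -> N -> T -> G -> Q -> J -> P -> O -> A -> E -> D -> L -> F -> B -> K

Visit S; enqueue C, M, I, R, H, N, T, G → queue [C, M, I, R, H, N, T, G]
Visit C; enqueue Q, J → queue [M, I, R, H, N, T, G, Q, J]
Visit M; enqueue P, O, A → queue [I, R, H, N, T, G, Q, J, P, O, A]
Visit I; enqueue E → queue [R, H, N, T, G, Q, J, P, O, A, E]
Visit R; enqueue D → queue [H, N, T, G, Q, J, P, O, A, E, D]
Visit H → queue [N, T, G, Q, J, P, O, A, E, D]
Visit N → queue [T, G, Q, J, P, O, A, E, D]
Visit T; enqueue L, F → queue [G, Q, J, P, O, A, E, D, L, F]
Visit G; enqueue B → queue [Q, J, P, O, A, E, D, L, F, B]
Visit Q → queue [J, P, O, A, E, D, L, F, B]
Visit J → queue [P, O, A, E, D, L, F, B]
Visit P; enqueue K → queue [O, A, E, D, L, F, B, K]
Visit O → queue [A, E, D, L, F, B, K]
Visit A → queue [E, D, L, F, B, K]
Visit E → queue [D, L, F, B, K]
Visit D → queue [L, F, B, K]
Visit L → queue [F, B, K]
Visit F → queue [B, K]
Visit B → queue [K]
Visit K → queue []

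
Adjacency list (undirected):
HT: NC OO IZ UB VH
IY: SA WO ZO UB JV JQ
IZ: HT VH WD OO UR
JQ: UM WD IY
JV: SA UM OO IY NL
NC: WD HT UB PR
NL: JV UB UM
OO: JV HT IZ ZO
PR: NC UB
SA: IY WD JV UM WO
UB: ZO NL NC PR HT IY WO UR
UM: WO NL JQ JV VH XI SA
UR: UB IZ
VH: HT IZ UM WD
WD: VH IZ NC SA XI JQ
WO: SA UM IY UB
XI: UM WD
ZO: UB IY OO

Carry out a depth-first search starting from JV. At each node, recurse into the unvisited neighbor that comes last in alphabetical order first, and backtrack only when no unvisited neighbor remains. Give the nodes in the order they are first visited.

JV -> UM -> XI -> WD -> VH -> IZ -> UR -> UB -> ZO -> OO -> HT -> NC -> PR -> IY -> WO -> SA -> JQ -> NL

Visit JV
JV → UM
UM → XI
XI → WD
WD → VH
VH → IZ
IZ → UR
UR → UB
UB → ZO
ZO → OO
OO → HT
HT → NC
NC → PR
ZO → IY
IY → WO
WO → SA
IY → JQ
UB → NL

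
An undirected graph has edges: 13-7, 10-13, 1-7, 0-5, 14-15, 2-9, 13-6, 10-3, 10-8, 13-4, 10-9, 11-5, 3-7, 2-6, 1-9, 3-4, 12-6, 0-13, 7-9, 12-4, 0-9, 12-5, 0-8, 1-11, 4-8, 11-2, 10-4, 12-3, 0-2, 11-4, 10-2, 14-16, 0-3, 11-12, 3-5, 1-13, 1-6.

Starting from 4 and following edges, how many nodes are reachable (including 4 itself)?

BFS from 4 visits: 4, 13, 12, 11, 10, 8, 3, 7, 6, 1, 0, 5, 2, 9
Reachable nodes: 14 of 17 total.

14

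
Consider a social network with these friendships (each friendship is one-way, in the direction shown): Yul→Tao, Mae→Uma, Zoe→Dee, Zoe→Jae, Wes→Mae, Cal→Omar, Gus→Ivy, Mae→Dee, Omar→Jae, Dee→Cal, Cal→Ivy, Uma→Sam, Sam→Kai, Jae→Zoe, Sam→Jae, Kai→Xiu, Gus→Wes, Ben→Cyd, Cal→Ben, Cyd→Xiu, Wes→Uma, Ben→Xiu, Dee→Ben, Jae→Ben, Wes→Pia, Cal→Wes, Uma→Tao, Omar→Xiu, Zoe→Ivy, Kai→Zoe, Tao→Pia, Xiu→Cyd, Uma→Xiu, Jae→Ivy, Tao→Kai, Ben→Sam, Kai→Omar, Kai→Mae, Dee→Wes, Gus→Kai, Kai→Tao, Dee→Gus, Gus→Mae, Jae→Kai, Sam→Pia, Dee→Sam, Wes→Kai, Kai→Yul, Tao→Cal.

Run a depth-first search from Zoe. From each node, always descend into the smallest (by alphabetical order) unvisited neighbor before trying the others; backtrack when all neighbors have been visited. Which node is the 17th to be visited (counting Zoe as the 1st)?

Yul

Visit Zoe
Zoe → Dee
Dee → Ben
Ben → Cyd
Cyd → Xiu
Ben → Sam
Sam → Jae
Jae → Ivy
Jae → Kai
Kai → Mae
Mae → Uma
Uma → Tao
Tao → Cal
Cal → Omar
Cal → Wes
Wes → Pia
Kai → Yul
Dee → Gus

Visit order: Zoe, Dee, Ben, Cyd, Xiu, Sam, Jae, Ivy, Kai, Mae, Uma, Tao, Cal, Omar, Wes, Pia, Yul, Gus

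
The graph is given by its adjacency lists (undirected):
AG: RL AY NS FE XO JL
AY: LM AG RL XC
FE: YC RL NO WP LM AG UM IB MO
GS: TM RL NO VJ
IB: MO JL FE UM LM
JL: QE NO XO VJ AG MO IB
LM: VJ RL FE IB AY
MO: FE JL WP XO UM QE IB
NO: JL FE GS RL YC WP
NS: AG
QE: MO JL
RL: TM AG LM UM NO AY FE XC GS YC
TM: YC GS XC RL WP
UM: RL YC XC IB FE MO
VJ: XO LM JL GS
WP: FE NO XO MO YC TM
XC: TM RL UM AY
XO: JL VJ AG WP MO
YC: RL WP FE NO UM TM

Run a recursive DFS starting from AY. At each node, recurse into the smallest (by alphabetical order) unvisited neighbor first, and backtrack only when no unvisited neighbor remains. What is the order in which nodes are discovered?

Visit AY
AY → AG
AG → FE
FE → IB
IB → JL
JL → MO
MO → QE
MO → UM
UM → RL
RL → GS
GS → NO
NO → WP
WP → TM
TM → XC
TM → YC
WP → XO
XO → VJ
VJ → LM
AG → NS

AY → AG → FE → IB → JL → MO → QE → UM → RL → GS → NO → WP → TM → XC → YC → XO → VJ → LM → NS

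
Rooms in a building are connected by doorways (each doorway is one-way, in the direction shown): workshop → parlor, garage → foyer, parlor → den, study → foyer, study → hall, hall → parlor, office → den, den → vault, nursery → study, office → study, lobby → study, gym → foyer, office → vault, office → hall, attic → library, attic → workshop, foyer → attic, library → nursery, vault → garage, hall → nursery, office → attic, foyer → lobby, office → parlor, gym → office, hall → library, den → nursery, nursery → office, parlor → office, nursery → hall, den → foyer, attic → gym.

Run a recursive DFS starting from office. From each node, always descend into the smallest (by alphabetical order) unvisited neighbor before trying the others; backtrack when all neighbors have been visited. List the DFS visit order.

office, attic, gym, foyer, lobby, study, hall, library, nursery, parlor, den, vault, garage, workshop

Visit office
office → attic
attic → gym
gym → foyer
foyer → lobby
lobby → study
study → hall
hall → library
library → nursery
hall → parlor
parlor → den
den → vault
vault → garage
attic → workshop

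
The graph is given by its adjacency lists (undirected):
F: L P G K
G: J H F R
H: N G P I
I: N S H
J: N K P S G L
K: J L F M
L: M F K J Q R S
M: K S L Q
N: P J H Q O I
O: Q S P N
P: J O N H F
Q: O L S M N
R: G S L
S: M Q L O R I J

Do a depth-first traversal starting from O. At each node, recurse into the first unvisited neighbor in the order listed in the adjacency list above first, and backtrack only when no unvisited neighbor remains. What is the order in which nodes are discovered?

Visit O
O → Q
Q → L
L → M
M → K
K → J
J → N
N → P
P → H
H → G
G → F
G → R
R → S
S → I

O → Q → L → M → K → J → N → P → H → G → F → R → S → I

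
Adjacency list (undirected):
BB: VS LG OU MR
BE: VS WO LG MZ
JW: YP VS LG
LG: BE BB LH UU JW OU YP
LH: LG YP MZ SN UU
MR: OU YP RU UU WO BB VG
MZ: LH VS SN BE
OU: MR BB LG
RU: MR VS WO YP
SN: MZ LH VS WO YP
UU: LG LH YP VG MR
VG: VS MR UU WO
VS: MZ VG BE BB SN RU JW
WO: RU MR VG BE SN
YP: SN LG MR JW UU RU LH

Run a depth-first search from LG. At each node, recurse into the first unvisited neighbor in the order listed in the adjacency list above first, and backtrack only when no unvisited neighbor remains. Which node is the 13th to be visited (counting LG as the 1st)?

Visit LG
LG → BE
BE → VS
VS → MZ
MZ → LH
LH → YP
YP → SN
SN → WO
WO → RU
RU → MR
MR → OU
OU → BB
MR → UU
UU → VG
YP → JW

Visit order: LG, BE, VS, MZ, LH, YP, SN, WO, RU, MR, OU, BB, UU, VG, JW

UU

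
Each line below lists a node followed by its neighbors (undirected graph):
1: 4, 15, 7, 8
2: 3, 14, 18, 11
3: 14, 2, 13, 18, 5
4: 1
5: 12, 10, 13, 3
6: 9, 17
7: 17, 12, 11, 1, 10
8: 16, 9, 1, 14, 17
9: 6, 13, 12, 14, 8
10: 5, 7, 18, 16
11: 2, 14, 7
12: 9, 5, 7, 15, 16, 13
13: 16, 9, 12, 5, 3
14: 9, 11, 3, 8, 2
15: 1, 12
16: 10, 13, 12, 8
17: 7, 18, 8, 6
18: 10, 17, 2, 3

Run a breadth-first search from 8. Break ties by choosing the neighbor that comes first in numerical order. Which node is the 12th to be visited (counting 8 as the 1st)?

13

Visit 8; enqueue 1, 9, 14, 16, 17 → queue [1, 9, 14, 16, 17]
Visit 1; enqueue 4, 7, 15 → queue [9, 14, 16, 17, 4, 7, 15]
Visit 9; enqueue 6, 12, 13 → queue [14, 16, 17, 4, 7, 15, 6, 12, 13]
Visit 14; enqueue 2, 3, 11 → queue [16, 17, 4, 7, 15, 6, 12, 13, 2, 3, 11]
Visit 16; enqueue 10 → queue [17, 4, 7, 15, 6, 12, 13, 2, 3, 11, 10]
Visit 17; enqueue 18 → queue [4, 7, 15, 6, 12, 13, 2, 3, 11, 10, 18]
Visit 4 → queue [7, 15, 6, 12, 13, 2, 3, 11, 10, 18]
Visit 7 → queue [15, 6, 12, 13, 2, 3, 11, 10, 18]
Visit 15 → queue [6, 12, 13, 2, 3, 11, 10, 18]
Visit 6 → queue [12, 13, 2, 3, 11, 10, 18]
Visit 12; enqueue 5 → queue [13, 2, 3, 11, 10, 18, 5]
Visit 13 → queue [2, 3, 11, 10, 18, 5]
Visit 2 → queue [3, 11, 10, 18, 5]
Visit 3 → queue [11, 10, 18, 5]
Visit 11 → queue [10, 18, 5]
Visit 10 → queue [18, 5]
Visit 18 → queue [5]
Visit 5 → queue []

Visit order: 8, 1, 9, 14, 16, 17, 4, 7, 15, 6, 12, 13, 2, 3, 11, 10, 18, 5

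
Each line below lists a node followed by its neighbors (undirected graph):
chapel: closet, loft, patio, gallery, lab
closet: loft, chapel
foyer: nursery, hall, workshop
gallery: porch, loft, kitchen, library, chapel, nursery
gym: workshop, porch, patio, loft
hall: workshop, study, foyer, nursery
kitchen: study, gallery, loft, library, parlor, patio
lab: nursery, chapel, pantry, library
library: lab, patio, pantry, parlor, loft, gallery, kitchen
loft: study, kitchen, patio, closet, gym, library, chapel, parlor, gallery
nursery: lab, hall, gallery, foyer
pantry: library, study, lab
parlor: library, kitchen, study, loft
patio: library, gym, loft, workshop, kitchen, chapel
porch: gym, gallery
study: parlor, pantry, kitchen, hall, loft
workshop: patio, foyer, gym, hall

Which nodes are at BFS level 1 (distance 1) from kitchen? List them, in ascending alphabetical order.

Level 0: kitchen
Level 1: gallery, library, loft, parlor, patio, study
Level 2: chapel, closet, gym, hall, lab, nursery, pantry, porch, workshop
Level 3: foyer

gallery, library, loft, parlor, patio, study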